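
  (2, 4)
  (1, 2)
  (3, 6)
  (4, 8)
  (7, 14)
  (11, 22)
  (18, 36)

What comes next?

First component: 2, 1, 3, 4, 7, 11, 18 → 29 (each term is the sum of the two before it).
Second component: always 2 × the first component; 4, 2, 6, 8, 14, 22, 36 → 58.
So the next term is (29, 58).

(29, 58)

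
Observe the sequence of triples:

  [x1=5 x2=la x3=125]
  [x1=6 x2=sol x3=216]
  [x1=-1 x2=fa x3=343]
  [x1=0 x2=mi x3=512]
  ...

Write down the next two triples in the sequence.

[x1=-7 x2=re x3=729], [x1=-6 x2=do x3=1000]

X1: alternating steps +1, −7, +1, −7, …, so 5, 6, -1, 0 → -7 → -6.
X2: la, sol, fa, mi → re → do (runs backward through the solfège scale do→ti).
X3: perfect cubes: 5³, 6³, 7³, …, so 125, 216, 343, 512 → 729 → 1000.
So the next two triples are [x1=-7 x2=re x3=729] and [x1=-6 x2=do x3=1000].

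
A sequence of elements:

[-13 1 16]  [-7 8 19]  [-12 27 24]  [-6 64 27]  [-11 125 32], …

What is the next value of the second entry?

First entry: -13, -7, -12, -6, -11 → -5 (alternating steps +6, −5, +6, −5, …).
Second entry goes 1, 8, 27, 64, 125 → 216 (perfect cubes: 1³, 2³, 3³, …).
Third entry: alternating steps +3, +5, +3, +5, …, so 16, 19, 24, 27, 32 → 35.

216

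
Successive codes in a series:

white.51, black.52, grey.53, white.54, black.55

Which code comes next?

For the shade, repeats white → black → grey: white, black, grey, white, black → grey.
Second component: +1 each step, so 51, 52, 53, 54, 55 → 56.
Combining the parts gives grey.56.

grey.56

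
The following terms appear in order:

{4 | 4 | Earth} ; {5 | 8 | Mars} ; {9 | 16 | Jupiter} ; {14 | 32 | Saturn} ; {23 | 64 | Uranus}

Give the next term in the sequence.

First component: 4, 5, 9, 14, 23 → 37 (each term is the sum of the two before it).
Second component — ×2 each step: 4, 8, 16, 32, 64 → 128.
Planet goes Earth, Mars, Jupiter, Saturn, Uranus → Neptune (runs through the planets Mercury→Neptune).
Combining the parts gives {37 | 128 | Neptune}.

{37 | 128 | Neptune}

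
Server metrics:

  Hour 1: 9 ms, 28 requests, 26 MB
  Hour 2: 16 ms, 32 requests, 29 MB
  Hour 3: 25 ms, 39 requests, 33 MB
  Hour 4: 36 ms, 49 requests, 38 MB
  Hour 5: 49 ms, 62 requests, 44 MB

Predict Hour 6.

For the ms, perfect squares: 3², 4², 5², …: 9, 16, 25, 36, 49 → 64.
Requests: differences are 4, 7, 10, … (increasing by 3 each time); 28, 32, 39, 49, 62 → 78.
MB: 26, 29, 33, 38, 44 → 51 (differences are 3, 4, 5, … (increasing by 1 each time)).
Putting it together: 64 ms, 78 requests, 51 MB.

64 ms, 78 requests, 51 MB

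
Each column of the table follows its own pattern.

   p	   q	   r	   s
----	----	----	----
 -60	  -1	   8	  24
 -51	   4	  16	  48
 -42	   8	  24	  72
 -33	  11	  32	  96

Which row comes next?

Column p: -60, -51, -42, -33 → -24 (+9 each step).
Column q: differences are 5, 4, 3, … (decreasing by 1 each time), so -1, 4, 8, 11 → 13.
Column r: +8 each step, so 8, 16, 24, 32 → 40.
Column s: 24, 48, 72, 96 → 120 (always 3 × the column r).
Combining the parts gives -24  13  40  120.

-24  13  40  120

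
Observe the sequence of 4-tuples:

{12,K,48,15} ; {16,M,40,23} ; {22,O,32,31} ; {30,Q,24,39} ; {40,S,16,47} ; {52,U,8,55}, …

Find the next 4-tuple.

First coordinate: 12, 16, 22, 30, 40, 52 → 66 (differences are 4, 6, 8, … (increasing by 2 each time)).
Letter: letters move forward 2 places in the alphabet, so K, M, O, Q, S, U → W.
Third coordinate: 48, 40, 32, 24, 16, 8 → 0 (−8 each step).
Fourth coordinate: 15, 23, 31, 39, 47, 55 → 63 (+8 each step).
Combining the parts gives {66,W,0,63}.

{66,W,0,63}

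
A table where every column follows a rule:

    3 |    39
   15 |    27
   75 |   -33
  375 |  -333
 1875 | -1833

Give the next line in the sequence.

9375  -9333

First component: ×5 each step; 3, 15, 75, 375, 1875 → 9375.
For the second component, together with the first component always sums to 42: 39, 27, -33, -333, -1833 → -9333.
Combining the parts gives 9375  -9333.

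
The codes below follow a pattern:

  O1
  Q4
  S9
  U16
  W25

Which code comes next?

Y36

Letter goes O, Q, S, U, W → Y (letters move forward 2 places in the alphabet).
Second component: perfect squares: 1², 2², 3², …; 1, 4, 9, 16, 25 → 36.
So the next code is Y36.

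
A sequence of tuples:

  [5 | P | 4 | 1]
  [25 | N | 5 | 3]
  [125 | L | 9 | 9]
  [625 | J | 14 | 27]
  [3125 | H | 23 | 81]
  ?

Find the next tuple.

First slot: ×5 each step, so 5, 25, 125, 625, 3125 → 15625.
Letter: letters move back 2 places in the alphabet; P, N, L, J, H → F.
Third slot: 4, 5, 9, 14, 23 → 37 (each term is the sum of the two before it).
Fourth slot goes 1, 3, 9, 27, 81 → 243 (×3 each step).
So the next tuple is [15625 | F | 37 | 243].

[15625 | F | 37 | 243]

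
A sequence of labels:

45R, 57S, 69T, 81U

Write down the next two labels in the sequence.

First component — +12 each step: 45, 57, 69, 81 → 93 → 105.
Letter: letters move forward 1 place in the alphabet; R, S, T, U → V → W.
So the next two labels are 93V and 105W.

93V then 105W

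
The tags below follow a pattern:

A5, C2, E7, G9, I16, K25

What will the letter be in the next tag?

For the letter, letters move forward 2 places in the alphabet: A, C, E, G, I, K → M.

M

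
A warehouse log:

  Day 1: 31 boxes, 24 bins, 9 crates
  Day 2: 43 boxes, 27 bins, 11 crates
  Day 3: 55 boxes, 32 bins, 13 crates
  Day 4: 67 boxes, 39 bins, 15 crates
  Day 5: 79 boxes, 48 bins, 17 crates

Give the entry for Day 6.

91 boxes, 59 bins, 19 crates

Boxes — +12 each step: 31, 43, 55, 67, 79 → 91.
Bins: differences are 3, 5, 7, … (increasing by 2 each time); 24, 27, 32, 39, 48 → 59.
For the crates, +2 each step: 9, 11, 13, 15, 17 → 19.
So the next row is 91 boxes, 59 bins, 19 crates.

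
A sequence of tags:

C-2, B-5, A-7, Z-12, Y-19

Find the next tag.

Letter: letters move back 1 place in the alphabet, wrapping A→Z; C, B, A, Z, Y → X.
For the second component, each term is the sum of the two before it: 2, 5, 7, 12, 19 → 31.
Combining the parts gives X-31.

X-31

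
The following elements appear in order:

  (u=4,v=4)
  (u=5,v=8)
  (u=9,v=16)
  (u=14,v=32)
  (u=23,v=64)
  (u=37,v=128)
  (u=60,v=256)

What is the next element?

U: 4, 5, 9, 14, 23, 37, 60 → 97 (each term is the sum of the two before it).
V — ×2 each step: 4, 8, 16, 32, 64, 128, 256 → 512.
Putting it together: (u=97,v=512).

(u=97,v=512)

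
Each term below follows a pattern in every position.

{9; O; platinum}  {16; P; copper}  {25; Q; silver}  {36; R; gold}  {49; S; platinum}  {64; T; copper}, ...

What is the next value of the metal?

Metal: platinum, copper, silver, gold, platinum, copper → silver (repeats platinum → copper → silver → gold).

silver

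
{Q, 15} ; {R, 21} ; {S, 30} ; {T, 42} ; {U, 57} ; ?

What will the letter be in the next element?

Letter — letters move forward 1 place in the alphabet: Q, R, S, T, U → V.

V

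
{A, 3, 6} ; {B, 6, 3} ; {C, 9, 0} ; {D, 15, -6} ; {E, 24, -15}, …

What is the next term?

For the letter, letters move forward 1 place in the alphabet: A, B, C, D, E → F.
Second slot: each term is the sum of the two before it, so 3, 6, 9, 15, 24 → 39.
Third slot: together with the second slot always sums to 9; 6, 3, 0, -6, -15 → -30.
So the next term is {F, 39, -30}.

{F, 39, -30}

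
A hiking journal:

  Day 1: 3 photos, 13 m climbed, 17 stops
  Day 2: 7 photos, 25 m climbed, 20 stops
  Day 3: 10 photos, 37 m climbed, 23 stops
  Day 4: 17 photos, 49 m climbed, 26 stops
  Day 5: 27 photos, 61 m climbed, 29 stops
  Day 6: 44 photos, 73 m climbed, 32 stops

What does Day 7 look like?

71 photos, 85 m climbed, 35 stops

Photos: 3, 7, 10, 17, 27, 44 → 71 (each term is the sum of the two before it).
M climbed goes 13, 25, 37, 49, 61, 73 → 85 (+12 each step).
Stops: +3 each step; 17, 20, 23, 26, 29, 32 → 35.
Putting it together: 71 photos, 85 m climbed, 35 stops.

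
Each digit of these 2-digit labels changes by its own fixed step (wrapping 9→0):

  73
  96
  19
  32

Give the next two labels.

First digit — +2 each step, mod 10: 7, 9, 1, 3 → 5 → 7.
Second digit: +3 each step, mod 10, so 3, 6, 9, 2 → 5 → 8.
So the next two labels are 55 and 78.

55 then 78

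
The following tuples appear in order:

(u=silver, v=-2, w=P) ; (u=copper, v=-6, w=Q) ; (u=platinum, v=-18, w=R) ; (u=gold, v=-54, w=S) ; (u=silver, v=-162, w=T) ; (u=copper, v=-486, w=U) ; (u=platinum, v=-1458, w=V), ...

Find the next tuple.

(u=gold, v=-4374, w=W)

U — repeats silver → copper → platinum → gold: silver, copper, platinum, gold, silver, copper, platinum → gold.
For the v, ×3 each step: -2, -6, -18, -54, -162, -486, -1458 → -4374.
W: letters move forward 1 place in the alphabet; P, Q, R, S, T, U, V → W.
Putting it together: (u=gold, v=-4374, w=W).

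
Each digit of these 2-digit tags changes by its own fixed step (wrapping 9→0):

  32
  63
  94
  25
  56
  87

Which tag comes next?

First digit: +3 each step, mod 10; 3, 6, 9, 2, 5, 8 → 1.
Second digit goes 2, 3, 4, 5, 6, 7 → 8 (+1 each step, mod 10).
So the next tag is 18.

18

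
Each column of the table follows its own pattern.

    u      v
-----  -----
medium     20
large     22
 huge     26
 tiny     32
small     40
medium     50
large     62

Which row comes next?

Column u goes medium, large, huge, tiny, small, medium, large → huge (repeats medium → large → huge → tiny → small).
Column v: 20, 22, 26, 32, 40, 50, 62 → 76 (differences are 2, 4, 6, … (increasing by 2 each time)).
Combining the parts gives huge  76.

huge  76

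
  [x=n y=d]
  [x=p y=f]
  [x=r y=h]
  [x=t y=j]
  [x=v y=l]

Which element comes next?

[x=x y=n]

X goes n, p, r, t, v → x (letters move forward 2 places in the alphabet).
Y goes d, f, h, j, l → n (letters move forward 2 places in the alphabet).
So the next element is [x=x y=n].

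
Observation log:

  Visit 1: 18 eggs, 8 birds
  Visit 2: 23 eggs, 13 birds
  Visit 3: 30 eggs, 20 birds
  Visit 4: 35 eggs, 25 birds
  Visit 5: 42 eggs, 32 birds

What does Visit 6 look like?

47 eggs, 37 birds

Eggs: alternating steps +5, +7, +5, +7, …, so 18, 23, 30, 35, 42 → 47.
Birds goes 8, 13, 20, 25, 32 → 37 (always 10 less than the eggs).
Combining the parts gives 47 eggs, 37 birds.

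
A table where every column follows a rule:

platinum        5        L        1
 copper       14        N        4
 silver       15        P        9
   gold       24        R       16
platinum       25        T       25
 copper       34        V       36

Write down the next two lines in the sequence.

Metal — repeats platinum → copper → silver → gold: platinum, copper, silver, gold, platinum, copper → silver → gold.
Second component — alternating steps +9, +1, +9, +1, …: 5, 14, 15, 24, 25, 34 → 35 → 44.
Letter: L, N, P, R, T, V → X → Z (letters move forward 2 places in the alphabet).
Fourth component: perfect squares: 1², 2², 3², …; 1, 4, 9, 16, 25, 36 → 49 → 64.
Putting the parts together: silver  35  X  49 and then gold  44  Z  64.

silver  35  X  49; gold  44  Z  64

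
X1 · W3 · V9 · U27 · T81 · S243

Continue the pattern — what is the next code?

Letter goes X, W, V, U, T, S → R (letters move back 1 place in the alphabet).
For the second component, ×3 each step: 1, 3, 9, 27, 81, 243 → 729.
So the next code is R729.

R729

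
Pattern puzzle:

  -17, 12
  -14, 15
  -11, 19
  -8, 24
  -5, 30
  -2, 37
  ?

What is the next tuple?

1, 45

First value goes -17, -14, -11, -8, -5, -2 → 1 (+3 each step).
Second value: 12, 15, 19, 24, 30, 37 → 45 (differences are 3, 4, 5, … (increasing by 1 each time)).
Putting it together: 1, 45.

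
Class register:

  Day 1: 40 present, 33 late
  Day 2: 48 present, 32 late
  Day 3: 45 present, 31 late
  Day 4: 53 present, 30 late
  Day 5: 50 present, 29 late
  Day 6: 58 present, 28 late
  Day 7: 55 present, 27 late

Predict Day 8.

Present: 40, 48, 45, 53, 50, 58, 55 → 63 (alternating steps +8, −3, +8, −3, …).
For the late, −1 each step: 33, 32, 31, 30, 29, 28, 27 → 26.
So the next row is 63 present, 26 late.

63 present, 26 late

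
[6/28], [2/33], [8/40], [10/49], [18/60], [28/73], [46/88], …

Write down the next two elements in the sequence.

First value: 6, 2, 8, 10, 18, 28, 46 → 74 → 120 (each term is the sum of the two before it).
Second value: differences are 5, 7, 9, … (increasing by 2 each time); 28, 33, 40, 49, 60, 73, 88 → 105 → 124.
So the next two elements are [74/105] and [120/124].

[74/105], [120/124]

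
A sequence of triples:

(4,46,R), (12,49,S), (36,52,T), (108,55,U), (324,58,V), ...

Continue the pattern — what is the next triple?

(972,61,W)

For the first entry, ×3 each step: 4, 12, 36, 108, 324 → 972.
For the second entry, +3 each step: 46, 49, 52, 55, 58 → 61.
Letter: R, S, T, U, V → W (letters move forward 1 place in the alphabet).
Putting it together: (972,61,W).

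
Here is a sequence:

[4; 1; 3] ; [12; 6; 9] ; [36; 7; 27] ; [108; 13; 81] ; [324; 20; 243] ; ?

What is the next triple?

[972; 33; 729]

First part — ×3 each step: 4, 12, 36, 108, 324 → 972.
Second part goes 1, 6, 7, 13, 20 → 33 (each term is the sum of the two before it).
For the third part, ×3 each step: 3, 9, 27, 81, 243 → 729.
So the next triple is [972; 33; 729].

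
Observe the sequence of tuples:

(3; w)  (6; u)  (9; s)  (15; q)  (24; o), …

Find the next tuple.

(39; m)

First part: each term is the sum of the two before it, so 3, 6, 9, 15, 24 → 39.
Letter: letters move back 2 places in the alphabet, so w, u, s, q, o → m.
So the next tuple is (39; m).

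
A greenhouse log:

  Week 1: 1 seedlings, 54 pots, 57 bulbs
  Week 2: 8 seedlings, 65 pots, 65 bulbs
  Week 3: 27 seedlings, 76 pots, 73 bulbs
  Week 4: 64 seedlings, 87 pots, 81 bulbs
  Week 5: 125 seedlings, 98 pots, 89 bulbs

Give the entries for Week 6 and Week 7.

216 seedlings, 109 pots, 97 bulbs; 343 seedlings, 120 pots, 105 bulbs

Seedlings: 1, 8, 27, 64, 125 → 216 → 343 (perfect cubes: 1³, 2³, 3³, …).
Pots: +11 each step; 54, 65, 76, 87, 98 → 109 → 120.
Bulbs: +8 each step; 57, 65, 73, 81, 89 → 97 → 105.
Putting the parts together: 216 seedlings, 109 pots, 97 bulbs and then 343 seedlings, 120 pots, 105 bulbs.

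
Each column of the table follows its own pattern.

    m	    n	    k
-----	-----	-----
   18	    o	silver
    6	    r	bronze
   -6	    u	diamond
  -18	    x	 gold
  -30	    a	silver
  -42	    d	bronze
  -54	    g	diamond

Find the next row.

-66  j  gold

Column m goes 18, 6, -6, -18, -30, -42, -54 → -66 (−12 each step).
For the column n, letters move forward 3 places in the alphabet, wrapping Z→A: o, r, u, x, a, d, g → j.
Column k: repeats silver → bronze → diamond → gold; silver, bronze, diamond, gold, silver, bronze, diamond → gold.
Combining the parts gives -66  j  gold.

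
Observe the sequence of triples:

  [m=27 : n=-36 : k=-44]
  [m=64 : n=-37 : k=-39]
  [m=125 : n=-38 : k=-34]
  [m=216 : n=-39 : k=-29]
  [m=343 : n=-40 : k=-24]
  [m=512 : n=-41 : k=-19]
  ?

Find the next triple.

[m=729 : n=-42 : k=-14]

M: 27, 64, 125, 216, 343, 512 → 729 (perfect cubes: 3³, 4³, 5³, …).
For the n, −1 each step: -36, -37, -38, -39, -40, -41 → -42.
K: +5 each step; -44, -39, -34, -29, -24, -19 → -14.
Combining the parts gives [m=729 : n=-42 : k=-14].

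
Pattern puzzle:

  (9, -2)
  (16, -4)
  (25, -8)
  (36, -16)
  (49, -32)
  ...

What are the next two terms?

First component: perfect squares: 3², 4², 5², …; 9, 16, 25, 36, 49 → 64 → 81.
Second component: -2, -4, -8, -16, -32 → -64 → -128 (×2 each step).
So the next two terms are (64, -64) and (81, -128).

(64, -64), (81, -128)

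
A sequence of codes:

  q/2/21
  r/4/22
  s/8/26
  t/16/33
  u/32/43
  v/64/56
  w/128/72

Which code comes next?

Letter goes q, r, s, t, u, v, w → x (letters move forward 1 place in the alphabet).
Second component: ×2 each step; 2, 4, 8, 16, 32, 64, 128 → 256.
Third component: 21, 22, 26, 33, 43, 56, 72 → 91 (differences are 1, 4, 7, … (increasing by 3 each time)).
Combining the parts gives x/256/91.

x/256/91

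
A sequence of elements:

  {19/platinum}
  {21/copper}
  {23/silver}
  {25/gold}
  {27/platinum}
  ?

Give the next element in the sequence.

{29/copper}

First part: 19, 21, 23, 25, 27 → 29 (+2 each step).
Metal goes platinum, copper, silver, gold, platinum → copper (repeats platinum → copper → silver → gold).
Combining the parts gives {29/copper}.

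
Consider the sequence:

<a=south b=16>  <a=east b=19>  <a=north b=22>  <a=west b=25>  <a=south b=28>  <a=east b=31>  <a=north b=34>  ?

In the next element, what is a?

A: repeats south → east → north → west, so south, east, north, west, south, east, north → west.

west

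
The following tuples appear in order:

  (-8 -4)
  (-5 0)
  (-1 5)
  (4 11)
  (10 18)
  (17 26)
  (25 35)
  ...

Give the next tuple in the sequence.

First coordinate goes -8, -5, -1, 4, 10, 17, 25 → 34 (differences are 3, 4, 5, … (increasing by 1 each time)).
For the second coordinate, differences are 4, 5, 6, … (increasing by 1 each time): -4, 0, 5, 11, 18, 26, 35 → 45.
Combining the parts gives (34 45).

(34 45)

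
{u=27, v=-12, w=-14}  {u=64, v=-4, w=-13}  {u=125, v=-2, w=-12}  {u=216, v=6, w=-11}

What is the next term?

U: perfect cubes: 3³, 4³, 5³, …; 27, 64, 125, 216 → 343.
V — alternating steps +8, +2, +8, +2, …: -12, -4, -2, 6 → 8.
For the w, +1 each step: -14, -13, -12, -11 → -10.
Putting it together: {u=343, v=8, w=-10}.

{u=343, v=8, w=-10}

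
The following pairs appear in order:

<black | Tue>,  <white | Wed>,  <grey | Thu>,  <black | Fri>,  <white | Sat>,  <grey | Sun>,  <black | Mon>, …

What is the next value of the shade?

white

Shade: repeats black → white → grey, so black, white, grey, black, white, grey, black → white.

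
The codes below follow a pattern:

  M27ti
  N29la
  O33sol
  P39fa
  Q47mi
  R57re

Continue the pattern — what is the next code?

Letter: M, N, O, P, Q, R → S (letters move forward 1 place in the alphabet).
Second component: 27, 29, 33, 39, 47, 57 → 69 (differences are 2, 4, 6, … (increasing by 2 each time)).
Note: ti, la, sol, fa, mi, re → do (runs backward through the solfège scale do→ti).
Putting it together: S69do.

S69do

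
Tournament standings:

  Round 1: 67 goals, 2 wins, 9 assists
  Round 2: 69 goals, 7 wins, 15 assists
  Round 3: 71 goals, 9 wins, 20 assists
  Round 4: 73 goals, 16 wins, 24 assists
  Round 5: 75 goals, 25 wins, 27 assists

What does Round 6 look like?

For the goals, +2 each step: 67, 69, 71, 73, 75 → 77.
Wins goes 2, 7, 9, 16, 25 → 41 (each term is the sum of the two before it).
Assists goes 9, 15, 20, 24, 27 → 29 (differences are 6, 5, 4, … (decreasing by 1 each time)).
Putting it together: 77 goals, 41 wins, 29 assists.

77 goals, 41 wins, 29 assists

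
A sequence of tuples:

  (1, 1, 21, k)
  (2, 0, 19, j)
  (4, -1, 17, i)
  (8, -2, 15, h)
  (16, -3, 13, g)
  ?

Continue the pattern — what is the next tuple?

(32, -4, 11, f)

First coordinate — ×2 each step: 1, 2, 4, 8, 16 → 32.
Second coordinate goes 1, 0, -1, -2, -3 → -4 (−1 each step).
Third coordinate goes 21, 19, 17, 15, 13 → 11 (−2 each step).
For the letter, letters move back 1 place in the alphabet: k, j, i, h, g → f.
So the next tuple is (32, -4, 11, f).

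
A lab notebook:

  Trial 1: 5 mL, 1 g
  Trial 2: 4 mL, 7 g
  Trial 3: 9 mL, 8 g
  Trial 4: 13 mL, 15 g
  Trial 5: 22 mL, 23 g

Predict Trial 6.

35 mL, 38 g

For the mL, each term is the sum of the two before it: 5, 4, 9, 13, 22 → 35.
G: each term is the sum of the two before it; 1, 7, 8, 15, 23 → 38.
So the next row is 35 mL, 38 g.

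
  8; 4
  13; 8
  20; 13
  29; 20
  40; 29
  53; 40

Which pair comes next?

First slot: 8, 13, 20, 29, 40, 53 → 68 (differences are 5, 7, 9, … (increasing by 2 each time)).
Second slot goes 4, 8, 13, 20, 29, 40 → 53 (always the previous value of the first slot).
Putting it together: 68; 53.

68; 53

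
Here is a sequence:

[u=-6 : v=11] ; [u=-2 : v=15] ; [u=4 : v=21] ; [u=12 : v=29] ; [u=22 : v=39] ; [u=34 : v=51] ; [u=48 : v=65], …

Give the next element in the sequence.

U: differences are 4, 6, 8, … (increasing by 2 each time); -6, -2, 4, 12, 22, 34, 48 → 64.
V: differences are 4, 6, 8, … (increasing by 2 each time); 11, 15, 21, 29, 39, 51, 65 → 81.
So the next element is [u=64 : v=81].

[u=64 : v=81]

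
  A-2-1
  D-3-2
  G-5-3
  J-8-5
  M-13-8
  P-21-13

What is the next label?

Letter: A, D, G, J, M, P → S (letters move forward 3 places in the alphabet).
Second component — each term is the sum of the two before it: 2, 3, 5, 8, 13, 21 → 34.
Third component — each term is the sum of the two before it: 1, 2, 3, 5, 8, 13 → 21.
So the next label is S-34-21.

S-34-21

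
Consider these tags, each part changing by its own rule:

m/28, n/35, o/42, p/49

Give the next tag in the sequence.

q/56

Letter — letters move forward 1 place in the alphabet: m, n, o, p → q.
Second component — +7 each step: 28, 35, 42, 49 → 56.
Combining the parts gives q/56.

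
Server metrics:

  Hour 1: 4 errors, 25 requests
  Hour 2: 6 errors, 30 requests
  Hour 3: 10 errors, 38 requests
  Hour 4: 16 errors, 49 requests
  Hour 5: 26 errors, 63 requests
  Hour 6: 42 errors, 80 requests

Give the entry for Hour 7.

68 errors, 100 requests

Errors: each term is the sum of the two before it, so 4, 6, 10, 16, 26, 42 → 68.
Requests: differences are 5, 8, 11, … (increasing by 3 each time); 25, 30, 38, 49, 63, 80 → 100.
So the next record is 68 errors, 100 requests.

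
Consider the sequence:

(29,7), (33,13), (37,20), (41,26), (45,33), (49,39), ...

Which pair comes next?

First part goes 29, 33, 37, 41, 45, 49 → 53 (+4 each step).
Second part: alternating steps +6, +7, +6, +7, …, so 7, 13, 20, 26, 33, 39 → 46.
Combining the parts gives (53,46).

(53,46)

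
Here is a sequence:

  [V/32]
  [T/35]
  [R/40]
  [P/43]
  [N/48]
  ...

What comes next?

[L/51]

Letter: letters move back 2 places in the alphabet; V, T, R, P, N → L.
Second component — alternating steps +3, +5, +3, +5, …: 32, 35, 40, 43, 48 → 51.
Combining the parts gives [L/51].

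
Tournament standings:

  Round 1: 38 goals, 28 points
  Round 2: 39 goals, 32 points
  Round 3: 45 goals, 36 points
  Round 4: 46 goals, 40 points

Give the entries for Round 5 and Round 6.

For the goals, alternating steps +1, +6, +1, +6, …: 38, 39, 45, 46 → 52 → 53.
Points — +4 each step: 28, 32, 36, 40 → 44 → 48.
So the next two lines are 52 goals, 44 points and 53 goals, 48 points.

52 goals, 44 points; 53 goals, 48 points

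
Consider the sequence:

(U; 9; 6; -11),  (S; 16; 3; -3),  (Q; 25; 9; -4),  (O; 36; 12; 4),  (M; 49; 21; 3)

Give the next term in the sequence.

Letter: U, S, Q, O, M → K (letters move back 2 places in the alphabet).
Second component: 9, 16, 25, 36, 49 → 64 (perfect squares: 3², 4², 5², …).
Third component — each term is the sum of the two before it: 6, 3, 9, 12, 21 → 33.
Fourth component: -11, -3, -4, 4, 3 → 11 (alternating steps +8, −1, +8, −1, …).
Combining the parts gives (K; 64; 33; 11).

(K; 64; 33; 11)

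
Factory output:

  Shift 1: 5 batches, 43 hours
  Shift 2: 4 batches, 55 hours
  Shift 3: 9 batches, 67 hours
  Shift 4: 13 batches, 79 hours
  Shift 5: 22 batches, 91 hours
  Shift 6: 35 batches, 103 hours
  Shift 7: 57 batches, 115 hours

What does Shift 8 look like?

Batches — each term is the sum of the two before it: 5, 4, 9, 13, 22, 35, 57 → 92.
Hours goes 43, 55, 67, 79, 91, 103, 115 → 127 (+12 each step).
Putting it together: 92 batches, 127 hours.

92 batches, 127 hours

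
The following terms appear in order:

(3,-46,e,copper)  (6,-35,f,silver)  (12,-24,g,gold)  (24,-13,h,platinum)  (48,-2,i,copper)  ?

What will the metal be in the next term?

Metal: repeats copper → silver → gold → platinum, so copper, silver, gold, platinum, copper → silver.

silver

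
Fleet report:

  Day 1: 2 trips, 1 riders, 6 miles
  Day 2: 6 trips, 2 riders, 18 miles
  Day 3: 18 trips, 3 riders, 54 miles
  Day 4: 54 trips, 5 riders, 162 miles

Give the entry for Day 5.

Trips goes 2, 6, 18, 54 → 162 (×3 each step).
Riders: each term is the sum of the two before it, so 1, 2, 3, 5 → 8.
Miles: 6, 18, 54, 162 → 486 (always 3 × the trips).
So the next record is 162 trips, 8 riders, 486 miles.

162 trips, 8 riders, 486 miles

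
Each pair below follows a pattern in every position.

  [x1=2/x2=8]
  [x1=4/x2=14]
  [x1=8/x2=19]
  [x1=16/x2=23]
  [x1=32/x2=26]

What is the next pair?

X1: ×2 each step; 2, 4, 8, 16, 32 → 64.
X2: differences are 6, 5, 4, … (decreasing by 1 each time); 8, 14, 19, 23, 26 → 28.
So the next pair is [x1=64/x2=28].

[x1=64/x2=28]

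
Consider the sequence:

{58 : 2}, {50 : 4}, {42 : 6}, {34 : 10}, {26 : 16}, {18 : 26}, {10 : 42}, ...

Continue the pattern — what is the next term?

{2 : 68}

For the first slot, −8 each step: 58, 50, 42, 34, 26, 18, 10 → 2.
Second slot: 2, 4, 6, 10, 16, 26, 42 → 68 (each term is the sum of the two before it).
So the next term is {2 : 68}.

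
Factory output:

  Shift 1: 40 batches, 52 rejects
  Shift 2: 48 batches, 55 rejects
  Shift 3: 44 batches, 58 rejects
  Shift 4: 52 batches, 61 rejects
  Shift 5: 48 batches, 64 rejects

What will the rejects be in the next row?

Batches goes 40, 48, 44, 52, 48 → 56 (alternating steps +8, −4, +8, −4, …).
Rejects — +3 each step: 52, 55, 58, 61, 64 → 67.

67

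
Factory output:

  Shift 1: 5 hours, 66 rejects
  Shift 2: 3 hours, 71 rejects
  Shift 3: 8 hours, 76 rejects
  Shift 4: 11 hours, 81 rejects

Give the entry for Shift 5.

19 hours, 86 rejects

For the hours, each term is the sum of the two before it: 5, 3, 8, 11 → 19.
Rejects: 66, 71, 76, 81 → 86 (+5 each step).
Putting it together: 19 hours, 86 rejects.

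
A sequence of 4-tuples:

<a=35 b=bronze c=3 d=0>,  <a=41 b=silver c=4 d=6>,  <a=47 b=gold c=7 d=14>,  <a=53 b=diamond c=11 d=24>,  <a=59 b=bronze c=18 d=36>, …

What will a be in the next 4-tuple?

65

A goes 35, 41, 47, 53, 59 → 65 (+6 each step).
B goes bronze, silver, gold, diamond, bronze → silver (repeats bronze → silver → gold → diamond).
For the c, each term is the sum of the two before it: 3, 4, 7, 11, 18 → 29.
D: 0, 6, 14, 24, 36 → 50 (differences are 6, 8, 10, … (increasing by 2 each time)).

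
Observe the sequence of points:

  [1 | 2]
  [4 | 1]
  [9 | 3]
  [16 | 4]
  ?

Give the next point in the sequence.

First slot: 1, 4, 9, 16 → 25 (perfect squares: 1², 2², 3², …).
For the second slot, each term is the sum of the two before it: 2, 1, 3, 4 → 7.
Combining the parts gives [25 | 7].

[25 | 7]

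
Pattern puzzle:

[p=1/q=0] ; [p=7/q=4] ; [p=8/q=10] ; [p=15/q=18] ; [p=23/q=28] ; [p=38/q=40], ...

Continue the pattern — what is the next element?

P: 1, 7, 8, 15, 23, 38 → 61 (each term is the sum of the two before it).
Q: differences are 4, 6, 8, … (increasing by 2 each time), so 0, 4, 10, 18, 28, 40 → 54.
Combining the parts gives [p=61/q=54].

[p=61/q=54]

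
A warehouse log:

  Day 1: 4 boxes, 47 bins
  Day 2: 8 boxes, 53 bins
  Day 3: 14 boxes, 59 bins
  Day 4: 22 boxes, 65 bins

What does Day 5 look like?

Boxes — differences are 4, 6, 8, … (increasing by 2 each time): 4, 8, 14, 22 → 32.
For the bins, +6 each step: 47, 53, 59, 65 → 71.
Combining the parts gives 32 boxes, 71 bins.

32 boxes, 71 bins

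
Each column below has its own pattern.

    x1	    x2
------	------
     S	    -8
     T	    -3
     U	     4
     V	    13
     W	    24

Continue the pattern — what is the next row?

X  37

Column x1: letters move forward 1 place in the alphabet; S, T, U, V, W → X.
Column x2: differences are 5, 7, 9, … (increasing by 2 each time); -8, -3, 4, 13, 24 → 37.
Combining the parts gives X  37.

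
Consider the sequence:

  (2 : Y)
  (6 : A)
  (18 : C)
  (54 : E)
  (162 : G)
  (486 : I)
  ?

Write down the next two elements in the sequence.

(1458 : K), (4374 : M)

First slot goes 2, 6, 18, 54, 162, 486 → 1458 → 4374 (×3 each step).
Letter — letters move forward 2 places in the alphabet, wrapping Z→A: Y, A, C, E, G, I → K → M.
So the next two elements are (1458 : K) and (4374 : M).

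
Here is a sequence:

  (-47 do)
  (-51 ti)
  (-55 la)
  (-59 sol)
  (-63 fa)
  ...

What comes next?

First entry goes -47, -51, -55, -59, -63 → -67 (−4 each step).
Note: runs backward through the solfège scale do→ti; do, ti, la, sol, fa → mi.
So the next pair is (-67 mi).

(-67 mi)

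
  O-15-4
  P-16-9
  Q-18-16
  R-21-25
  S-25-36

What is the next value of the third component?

Third component: 4, 9, 16, 25, 36 → 49 (perfect squares: 2², 3², 4², …).

49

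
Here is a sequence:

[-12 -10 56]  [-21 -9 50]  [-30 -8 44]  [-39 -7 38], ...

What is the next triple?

First part goes -12, -21, -30, -39 → -48 (−9 each step).
Second part: +1 each step, so -10, -9, -8, -7 → -6.
Third part: −6 each step, so 56, 50, 44, 38 → 32.
Combining the parts gives [-48 -6 32].

[-48 -6 32]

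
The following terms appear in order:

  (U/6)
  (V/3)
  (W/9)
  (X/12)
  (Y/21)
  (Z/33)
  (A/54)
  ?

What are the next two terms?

(B/87), (C/141)

Letter: letters move forward 1 place in the alphabet, wrapping Z→A, so U, V, W, X, Y, Z, A → B → C.
For the second entry, each term is the sum of the two before it: 6, 3, 9, 12, 21, 33, 54 → 87 → 141.
Putting the parts together: (B/87) and then (C/141).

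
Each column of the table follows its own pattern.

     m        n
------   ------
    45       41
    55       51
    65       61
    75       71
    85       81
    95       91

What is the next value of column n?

Column m goes 45, 55, 65, 75, 85, 95 → 105 (+10 each step).
Column n — always 4 less than the column m: 41, 51, 61, 71, 81, 91 → 101.

101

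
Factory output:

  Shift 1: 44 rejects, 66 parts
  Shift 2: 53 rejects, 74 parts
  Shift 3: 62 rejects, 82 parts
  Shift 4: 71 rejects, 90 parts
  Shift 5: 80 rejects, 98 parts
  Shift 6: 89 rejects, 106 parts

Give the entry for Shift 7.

Rejects: +9 each step, so 44, 53, 62, 71, 80, 89 → 98.
Parts — +8 each step: 66, 74, 82, 90, 98, 106 → 114.
So the next line is 98 rejects, 114 parts.

98 rejects, 114 parts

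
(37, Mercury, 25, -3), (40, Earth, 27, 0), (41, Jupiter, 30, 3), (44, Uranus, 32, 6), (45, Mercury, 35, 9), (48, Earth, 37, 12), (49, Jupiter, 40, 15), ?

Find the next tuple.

For the first part, alternating steps +3, +1, +3, +1, …: 37, 40, 41, 44, 45, 48, 49 → 52.
Planet goes Mercury, Earth, Jupiter, Uranus, Mercury, Earth, Jupiter → Uranus (repeats Mercury → Earth → Jupiter → Uranus).
Third part: alternating steps +2, +3, +2, +3, …; 25, 27, 30, 32, 35, 37, 40 → 42.
Fourth part goes -3, 0, 3, 6, 9, 12, 15 → 18 (+3 each step).
Putting it together: (52, Uranus, 42, 18).

(52, Uranus, 42, 18)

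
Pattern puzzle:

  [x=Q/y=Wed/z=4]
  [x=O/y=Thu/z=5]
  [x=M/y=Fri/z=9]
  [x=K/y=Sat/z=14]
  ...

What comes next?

[x=I/y=Sun/z=23]

X: letters move back 2 places in the alphabet; Q, O, M, K → I.
Y goes Wed, Thu, Fri, Sat → Sun (runs through the weekdays Mon→Sun).
Z: each term is the sum of the two before it, so 4, 5, 9, 14 → 23.
Combining the parts gives [x=I/y=Sun/z=23].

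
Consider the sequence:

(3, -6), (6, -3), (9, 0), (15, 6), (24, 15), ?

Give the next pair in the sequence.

(39, 30)

For the first value, each term is the sum of the two before it: 3, 6, 9, 15, 24 → 39.
Second value — always 9 less than the first value: -6, -3, 0, 6, 15 → 30.
Combining the parts gives (39, 30).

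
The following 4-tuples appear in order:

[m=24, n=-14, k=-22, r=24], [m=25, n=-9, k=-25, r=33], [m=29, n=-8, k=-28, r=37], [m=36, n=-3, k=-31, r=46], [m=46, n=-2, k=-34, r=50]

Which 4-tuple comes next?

M goes 24, 25, 29, 36, 46 → 59 (differences are 1, 4, 7, … (increasing by 3 each time)).
N: -14, -9, -8, -3, -2 → 3 (alternating steps +5, +1, +5, +1, …).
K: −3 each step, so -22, -25, -28, -31, -34 → -37.
For the r, alternating steps +9, +4, +9, +4, …: 24, 33, 37, 46, 50 → 59.
Putting it together: [m=59, n=3, k=-37, r=59].

[m=59, n=3, k=-37, r=59]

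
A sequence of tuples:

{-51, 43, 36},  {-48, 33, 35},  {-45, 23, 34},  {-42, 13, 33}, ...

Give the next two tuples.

First part — +3 each step: -51, -48, -45, -42 → -39 → -36.
For the second part, −10 each step: 43, 33, 23, 13 → 3 → -7.
Third part: −1 each step, so 36, 35, 34, 33 → 32 → 31.
Putting the parts together: {-39, 3, 32} and then {-36, -7, 31}.

{-39, 3, 32}, {-36, -7, 31}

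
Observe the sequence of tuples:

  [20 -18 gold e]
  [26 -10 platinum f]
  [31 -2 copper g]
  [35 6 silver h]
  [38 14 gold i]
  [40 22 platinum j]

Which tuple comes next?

First part — differences are 6, 5, 4, … (decreasing by 1 each time): 20, 26, 31, 35, 38, 40 → 41.
For the second part, +8 each step: -18, -10, -2, 6, 14, 22 → 30.
For the metal, repeats gold → platinum → copper → silver: gold, platinum, copper, silver, gold, platinum → copper.
For the letter, letters move forward 1 place in the alphabet: e, f, g, h, i, j → k.
So the next tuple is [41 30 copper k].

[41 30 copper k]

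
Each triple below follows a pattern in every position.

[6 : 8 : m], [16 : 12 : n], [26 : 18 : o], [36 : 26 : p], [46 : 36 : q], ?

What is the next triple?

For the first coordinate, +10 each step: 6, 16, 26, 36, 46 → 56.
Second coordinate: differences are 4, 6, 8, … (increasing by 2 each time); 8, 12, 18, 26, 36 → 48.
For the letter, letters move forward 1 place in the alphabet: m, n, o, p, q → r.
Putting it together: [56 : 48 : r].

[56 : 48 : r]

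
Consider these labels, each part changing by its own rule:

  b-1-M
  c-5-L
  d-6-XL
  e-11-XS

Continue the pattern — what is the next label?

Letter: b, c, d, e → f (letters move forward 1 place in the alphabet).
Second component goes 1, 5, 6, 11 → 17 (each term is the sum of the two before it).
Size: runs through clothing sizes XS→XL, so M, L, XL, XS → S.
Combining the parts gives f-17-S.

f-17-S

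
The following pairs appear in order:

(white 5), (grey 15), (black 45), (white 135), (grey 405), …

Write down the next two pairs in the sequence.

(black 1215), (white 3645)

Shade goes white, grey, black, white, grey → black → white (repeats white → grey → black).
Second entry: 5, 15, 45, 135, 405 → 1215 → 3645 (×3 each step).
So the next two pairs are (black 1215) and (white 3645).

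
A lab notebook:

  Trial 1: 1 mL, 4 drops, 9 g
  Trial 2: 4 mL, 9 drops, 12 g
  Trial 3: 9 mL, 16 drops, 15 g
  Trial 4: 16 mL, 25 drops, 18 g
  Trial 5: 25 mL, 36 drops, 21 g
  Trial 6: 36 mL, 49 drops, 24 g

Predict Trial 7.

ML: 1, 4, 9, 16, 25, 36 → 49 (perfect squares: 1², 2², 3², …).
Drops goes 4, 9, 16, 25, 36, 49 → 64 (perfect squares: 2², 3², 4², …).
For the g, +3 each step: 9, 12, 15, 18, 21, 24 → 27.
Putting it together: 49 mL, 64 drops, 27 g.

49 mL, 64 drops, 27 g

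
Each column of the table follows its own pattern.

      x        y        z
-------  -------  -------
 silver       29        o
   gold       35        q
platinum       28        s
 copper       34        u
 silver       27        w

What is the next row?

gold  33  y

Column x: repeats silver → gold → platinum → copper, so silver, gold, platinum, copper, silver → gold.
Column y goes 29, 35, 28, 34, 27 → 33 (alternating steps +6, −7, +6, −7, …).
Column z: o, q, s, u, w → y (letters move forward 2 places in the alphabet).
Combining the parts gives gold  33  y.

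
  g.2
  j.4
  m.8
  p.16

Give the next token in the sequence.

Letter: letters move forward 3 places in the alphabet; g, j, m, p → s.
For the second component, ×2 each step: 2, 4, 8, 16 → 32.
Putting it together: s.32.

s.32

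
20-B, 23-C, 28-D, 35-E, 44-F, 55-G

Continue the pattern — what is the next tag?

68-H

First component: differences are 3, 5, 7, … (increasing by 2 each time), so 20, 23, 28, 35, 44, 55 → 68.
For the letter, letters move forward 1 place in the alphabet: B, C, D, E, F, G → H.
Putting it together: 68-H.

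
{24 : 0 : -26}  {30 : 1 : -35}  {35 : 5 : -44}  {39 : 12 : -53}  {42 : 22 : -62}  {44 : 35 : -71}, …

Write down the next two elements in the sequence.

{45 : 51 : -80}, {45 : 70 : -89}

First component — differences are 6, 5, 4, … (decreasing by 1 each time): 24, 30, 35, 39, 42, 44 → 45 → 45.
Second component — differences are 1, 4, 7, … (increasing by 3 each time): 0, 1, 5, 12, 22, 35 → 51 → 70.
Third component: -26, -35, -44, -53, -62, -71 → -80 → -89 (−9 each step).
So the next two elements are {45 : 51 : -80} and {45 : 70 : -89}.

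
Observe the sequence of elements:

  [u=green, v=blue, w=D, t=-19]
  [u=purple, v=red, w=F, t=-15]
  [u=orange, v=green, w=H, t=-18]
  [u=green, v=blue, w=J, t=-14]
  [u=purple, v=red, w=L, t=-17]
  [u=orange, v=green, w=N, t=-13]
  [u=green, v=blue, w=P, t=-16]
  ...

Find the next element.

For the u, repeats green → purple → orange: green, purple, orange, green, purple, orange, green → purple.
V: repeats blue → red → green; blue, red, green, blue, red, green, blue → red.
W: D, F, H, J, L, N, P → R (letters move forward 2 places in the alphabet).
T goes -19, -15, -18, -14, -17, -13, -16 → -12 (alternating steps +4, −3, +4, −3, …).
Combining the parts gives [u=purple, v=red, w=R, t=-12].

[u=purple, v=red, w=R, t=-12]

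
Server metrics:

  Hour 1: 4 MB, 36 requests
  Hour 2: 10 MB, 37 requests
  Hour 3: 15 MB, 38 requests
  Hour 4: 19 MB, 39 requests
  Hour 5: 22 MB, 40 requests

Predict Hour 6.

MB: differences are 6, 5, 4, … (decreasing by 1 each time); 4, 10, 15, 19, 22 → 24.
Requests: +1 each step; 36, 37, 38, 39, 40 → 41.
Combining the parts gives 24 MB, 41 requests.

24 MB, 41 requests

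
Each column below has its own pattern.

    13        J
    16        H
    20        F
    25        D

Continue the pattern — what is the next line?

31  B

First component: differences are 3, 4, 5, … (increasing by 1 each time); 13, 16, 20, 25 → 31.
For the letter, letters move back 2 places in the alphabet: J, H, F, D → B.
Combining the parts gives 31  B.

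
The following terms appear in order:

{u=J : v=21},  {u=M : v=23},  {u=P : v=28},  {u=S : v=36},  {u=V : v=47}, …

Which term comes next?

{u=Y : v=61}

U goes J, M, P, S, V → Y (letters move forward 3 places in the alphabet).
V goes 21, 23, 28, 36, 47 → 61 (differences are 2, 5, 8, … (increasing by 3 each time)).
Combining the parts gives {u=Y : v=61}.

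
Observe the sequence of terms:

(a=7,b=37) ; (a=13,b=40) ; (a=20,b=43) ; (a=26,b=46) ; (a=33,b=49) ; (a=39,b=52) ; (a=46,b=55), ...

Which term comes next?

A: 7, 13, 20, 26, 33, 39, 46 → 52 (alternating steps +6, +7, +6, +7, …).
B — +3 each step: 37, 40, 43, 46, 49, 52, 55 → 58.
Putting it together: (a=52,b=58).

(a=52,b=58)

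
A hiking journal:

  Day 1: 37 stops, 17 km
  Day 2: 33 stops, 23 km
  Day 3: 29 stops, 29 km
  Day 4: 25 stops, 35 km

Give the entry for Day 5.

Stops: 37, 33, 29, 25 → 21 (−4 each step).
Km: +6 each step; 17, 23, 29, 35 → 41.
Combining the parts gives 21 stops, 41 km.

21 stops, 41 km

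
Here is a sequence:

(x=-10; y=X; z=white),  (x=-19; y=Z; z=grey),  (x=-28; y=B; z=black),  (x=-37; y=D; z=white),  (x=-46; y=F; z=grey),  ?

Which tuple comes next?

X: -10, -19, -28, -37, -46 → -55 (−9 each step).
Y: X, Z, B, D, F → H (letters move forward 2 places in the alphabet, wrapping Z→A).
Z goes white, grey, black, white, grey → black (repeats white → grey → black).
Putting it together: (x=-55; y=H; z=black).

(x=-55; y=H; z=black)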